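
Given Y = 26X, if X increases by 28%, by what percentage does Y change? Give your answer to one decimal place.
28.0%

For Y = 26X:
If X → X(1 + 0.28)
Then Y → Y · (1 + 0.28)^1
     = Y · 1.2800

Percentage change = ((1 + 0.28)^1 − 1) × 100% = 28.0%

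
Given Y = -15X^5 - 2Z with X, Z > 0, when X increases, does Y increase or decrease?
Y decreases

Taking the partial derivative:
∂Y/∂X = -75X^4

∂Y/∂X = -75X^4 < 0 (assuming positive values)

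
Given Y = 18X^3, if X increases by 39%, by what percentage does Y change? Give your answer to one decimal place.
168.6%

For Y = 18X^3:
If X → X(1 + 0.39)
Then Y → Y · (1 + 0.39)^3
     ≈ Y · 2.6856

Percentage change = ((1 + 0.39)^3 − 1) × 100% ≈ 168.6%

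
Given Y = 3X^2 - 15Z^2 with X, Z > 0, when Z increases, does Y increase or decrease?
Y decreases

Taking the partial derivative:
∂Y/∂Z = -30Z

∂Y/∂Z = -30Z < 0 (assuming positive values)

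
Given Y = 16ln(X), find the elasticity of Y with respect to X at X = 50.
Elasticity = 1/ln(50) ≈ 0.2556

Elasticity = (dY/dX) · (X/Y)

dY/dX = 16/X
At X = 50: dY/dX = 8/25, Y = 16·ln(50)

Elasticity = (8/25) · (50 / (16·ln(50))) = 1/ln(50) ≈ 0.2556

Interpretation: for a small percentage change in X, the percentage change in Y is approximately 0.26 times as large.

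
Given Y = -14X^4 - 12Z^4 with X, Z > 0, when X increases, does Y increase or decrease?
Y decreases

Taking the partial derivative:
∂Y/∂X = -56X^3

∂Y/∂X = -56X^3 < 0 (assuming positive values)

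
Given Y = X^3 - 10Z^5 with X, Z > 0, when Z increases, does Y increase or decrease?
Y decreases

Taking the partial derivative:
∂Y/∂Z = -50Z^4

∂Y/∂Z = -50Z^4 < 0 (assuming positive values)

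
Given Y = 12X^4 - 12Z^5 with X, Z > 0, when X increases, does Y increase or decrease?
Y increases

Taking the partial derivative:
∂Y/∂X = 48X^3

∂Y/∂X = 48X^3 > 0 (assuming positive values)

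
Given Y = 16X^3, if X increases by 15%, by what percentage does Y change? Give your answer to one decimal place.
52.1%

For Y = 16X^3:
If X → X(1 + 0.15)
Then Y → Y · (1 + 0.15)^3
     ≈ Y · 1.5209

Percentage change = ((1 + 0.15)^3 − 1) × 100% ≈ 52.1%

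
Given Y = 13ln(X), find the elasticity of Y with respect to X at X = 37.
Elasticity = 1/ln(37) ≈ 0.2769

Elasticity = (dY/dX) · (X/Y)

dY/dX = 13/X
At X = 37: dY/dX = 13/37, Y = 13·ln(37)

Elasticity = (13/37) · (37 / (13·ln(37))) = 1/ln(37) ≈ 0.2769

Interpretation: for a small percentage change in X, the percentage change in Y is approximately 0.28 times as large.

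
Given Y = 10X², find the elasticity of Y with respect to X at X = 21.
Elasticity = 2

Elasticity = (dY/dX) · (X/Y)

dY/dX = 20·X
At X = 21: dY/dX = 420, Y = 4410

Elasticity = 420 · (21 / 4410) = 2

Interpretation: for a small percentage change in X, the percentage change in Y is approximately 2.00 times as large.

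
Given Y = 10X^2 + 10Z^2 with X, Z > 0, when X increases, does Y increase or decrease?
Y increases

Taking the partial derivative:
∂Y/∂X = 20X

∂Y/∂X = 20X > 0 (assuming positive values)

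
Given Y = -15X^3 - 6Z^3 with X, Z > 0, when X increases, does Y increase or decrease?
Y decreases

Taking the partial derivative:
∂Y/∂X = -45X^2

∂Y/∂X = -45X^2 < 0 (assuming positive values)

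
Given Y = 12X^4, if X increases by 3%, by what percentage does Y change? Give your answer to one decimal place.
12.6%

For Y = 12X^4:
If X → X(1 + 0.03)
Then Y → Y · (1 + 0.03)^4
     ≈ Y · 1.1255

Percentage change = ((1 + 0.03)^4 − 1) × 100% ≈ 12.6%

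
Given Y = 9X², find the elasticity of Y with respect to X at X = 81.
Elasticity = 2

Elasticity = (dY/dX) · (X/Y)

dY/dX = 18·X
At X = 81: dY/dX = 1458, Y = 59049

Elasticity = 1458 · (81 / 59049) = 2

Interpretation: for a small percentage change in X, the percentage change in Y is approximately 2.00 times as large.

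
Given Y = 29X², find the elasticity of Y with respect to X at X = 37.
Elasticity = 2

Elasticity = (dY/dX) · (X/Y)

dY/dX = 58·X
At X = 37: dY/dX = 2146, Y = 39701

Elasticity = 2146 · (37 / 39701) = 2

Interpretation: for a small percentage change in X, the percentage change in Y is approximately 2.00 times as large.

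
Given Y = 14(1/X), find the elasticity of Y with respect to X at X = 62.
Elasticity = -1

Elasticity = (dY/dX) · (X/Y)

dY/dX = -14/X²
At X = 62: dY/dX = -7/1922, Y = 7/31

Elasticity = (-7/1922) · (62 / (7/31)) = -1

Interpretation: for a small percentage change in X, the percentage change in Y is approximately -1.00 times as large.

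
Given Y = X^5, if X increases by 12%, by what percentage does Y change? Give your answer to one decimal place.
76.2%

For Y = X^5:
If X → X(1 + 0.12)
Then Y → Y · (1 + 0.12)^5
     ≈ Y · 1.7623

Percentage change = ((1 + 0.12)^5 − 1) × 100% ≈ 76.2%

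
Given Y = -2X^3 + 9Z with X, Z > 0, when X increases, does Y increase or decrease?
Y decreases

Taking the partial derivative:
∂Y/∂X = -6X^2

∂Y/∂X = -6X^2 < 0 (assuming positive values)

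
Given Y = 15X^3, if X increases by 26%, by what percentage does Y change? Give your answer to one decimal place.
100.0%

For Y = 15X^3:
If X → X(1 + 0.26)
Then Y → Y · (1 + 0.26)^3
     ≈ Y · 2.0004

Percentage change = ((1 + 0.26)^3 − 1) × 100% ≈ 100.0%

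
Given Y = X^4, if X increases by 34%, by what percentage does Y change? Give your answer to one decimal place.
222.4%

For Y = X^4:
If X → X(1 + 0.34)
Then Y → Y · (1 + 0.34)^4
     ≈ Y · 3.2242

Percentage change = ((1 + 0.34)^4 − 1) × 100% ≈ 222.4%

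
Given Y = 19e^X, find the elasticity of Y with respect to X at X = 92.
Elasticity = 92

Elasticity = (dY/dX) · (X/Y)

dY/dX = 19·e^X
At X = 92: dY/dX = 19·e^92, Y = 19·e^92

Elasticity = (19·e^92) · (92 / (19·e^92)) = 92

Interpretation: for a small percentage change in X, the percentage change in Y is approximately 92.00 times as large.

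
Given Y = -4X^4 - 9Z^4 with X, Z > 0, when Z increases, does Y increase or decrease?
Y decreases

Taking the partial derivative:
∂Y/∂Z = -36Z^3

∂Y/∂Z = -36Z^3 < 0 (assuming positive values)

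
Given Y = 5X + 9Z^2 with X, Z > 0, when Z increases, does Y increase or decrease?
Y increases

Taking the partial derivative:
∂Y/∂Z = 18Z

∂Y/∂Z = 18Z > 0 (assuming positive values)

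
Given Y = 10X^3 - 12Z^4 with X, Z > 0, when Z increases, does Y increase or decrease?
Y decreases

Taking the partial derivative:
∂Y/∂Z = -48Z^3

∂Y/∂Z = -48Z^3 < 0 (assuming positive values)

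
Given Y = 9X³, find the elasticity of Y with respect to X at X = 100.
Elasticity = 3

Elasticity = (dY/dX) · (X/Y)

dY/dX = 27·X²
At X = 100: dY/dX = 270000, Y = 9000000

Elasticity = 270000 · (100 / 9000000) = 3

Interpretation: for a small percentage change in X, the percentage change in Y is approximately 3.00 times as large.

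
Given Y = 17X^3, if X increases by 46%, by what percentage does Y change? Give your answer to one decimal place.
211.2%

For Y = 17X^3:
If X → X(1 + 0.46)
Then Y → Y · (1 + 0.46)^3
     ≈ Y · 3.1121

Percentage change = ((1 + 0.46)^3 − 1) × 100% ≈ 211.2%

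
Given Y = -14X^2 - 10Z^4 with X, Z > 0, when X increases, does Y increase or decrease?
Y decreases

Taking the partial derivative:
∂Y/∂X = -28X

∂Y/∂X = -28X < 0 (assuming positive values)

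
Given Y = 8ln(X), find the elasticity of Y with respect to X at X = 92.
Elasticity = 1/ln(92) ≈ 0.2212

Elasticity = (dY/dX) · (X/Y)

dY/dX = 8/X
At X = 92: dY/dX = 2/23, Y = 8·ln(92)

Elasticity = (2/23) · (92 / (8·ln(92))) = 1/ln(92) ≈ 0.2212

Interpretation: for a small percentage change in X, the percentage change in Y is approximately 0.22 times as large.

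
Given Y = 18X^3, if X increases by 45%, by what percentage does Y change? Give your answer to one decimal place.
204.9%

For Y = 18X^3:
If X → X(1 + 0.45)
Then Y → Y · (1 + 0.45)^3
     ≈ Y · 3.0486

Percentage change = ((1 + 0.45)^3 − 1) × 100% ≈ 204.9%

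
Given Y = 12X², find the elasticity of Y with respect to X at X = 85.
Elasticity = 2

Elasticity = (dY/dX) · (X/Y)

dY/dX = 24·X
At X = 85: dY/dX = 2040, Y = 86700

Elasticity = 2040 · (85 / 86700) = 2

Interpretation: for a small percentage change in X, the percentage change in Y is approximately 2.00 times as large.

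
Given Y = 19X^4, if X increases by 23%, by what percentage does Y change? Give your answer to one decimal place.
128.9%

For Y = 19X^4:
If X → X(1 + 0.23)
Then Y → Y · (1 + 0.23)^4
     ≈ Y · 2.2889

Percentage change = ((1 + 0.23)^4 − 1) × 100% ≈ 128.9%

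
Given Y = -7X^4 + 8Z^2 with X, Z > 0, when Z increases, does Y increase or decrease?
Y increases

Taking the partial derivative:
∂Y/∂Z = 16Z

∂Y/∂Z = 16Z > 0 (assuming positive values)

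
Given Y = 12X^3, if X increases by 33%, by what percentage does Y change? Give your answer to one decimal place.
135.3%

For Y = 12X^3:
If X → X(1 + 0.33)
Then Y → Y · (1 + 0.33)^3
     ≈ Y · 2.3526

Percentage change = ((1 + 0.33)^3 − 1) × 100% ≈ 135.3%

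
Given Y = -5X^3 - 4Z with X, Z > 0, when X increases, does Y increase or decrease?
Y decreases

Taking the partial derivative:
∂Y/∂X = -15X^2

∂Y/∂X = -15X^2 < 0 (assuming positive values)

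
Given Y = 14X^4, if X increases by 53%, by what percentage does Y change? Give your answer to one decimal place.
448.0%

For Y = 14X^4:
If X → X(1 + 0.53)
Then Y → Y · (1 + 0.53)^4
     ≈ Y · 5.4798

Percentage change = ((1 + 0.53)^4 − 1) × 100% ≈ 448.0%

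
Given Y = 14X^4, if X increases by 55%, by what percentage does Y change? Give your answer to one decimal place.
477.2%

For Y = 14X^4:
If X → X(1 + 0.55)
Then Y → Y · (1 + 0.55)^4
     ≈ Y · 5.7720

Percentage change = ((1 + 0.55)^4 − 1) × 100% ≈ 477.2%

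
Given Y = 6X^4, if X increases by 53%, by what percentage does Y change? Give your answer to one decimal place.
448.0%

For Y = 6X^4:
If X → X(1 + 0.53)
Then Y → Y · (1 + 0.53)^4
     ≈ Y · 5.4798

Percentage change = ((1 + 0.53)^4 − 1) × 100% ≈ 448.0%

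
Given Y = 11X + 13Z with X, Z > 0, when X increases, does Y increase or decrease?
Y increases

Taking the partial derivative:
∂Y/∂X = 11

∂Y/∂X = 11 > 0 (assuming positive values)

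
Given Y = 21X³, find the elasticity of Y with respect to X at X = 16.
Elasticity = 3

Elasticity = (dY/dX) · (X/Y)

dY/dX = 63·X²
At X = 16: dY/dX = 16128, Y = 86016

Elasticity = 16128 · (16 / 86016) = 3

Interpretation: for a small percentage change in X, the percentage change in Y is approximately 3.00 times as large.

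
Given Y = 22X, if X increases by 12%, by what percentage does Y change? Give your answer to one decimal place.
12.0%

For Y = 22X:
If X → X(1 + 0.12)
Then Y → Y · (1 + 0.12)^1
     = Y · 1.1200

Percentage change = ((1 + 0.12)^1 − 1) × 100% = 12.0%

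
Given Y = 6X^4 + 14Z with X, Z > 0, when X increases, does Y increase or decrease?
Y increases

Taking the partial derivative:
∂Y/∂X = 24X^3

∂Y/∂X = 24X^3 > 0 (assuming positive values)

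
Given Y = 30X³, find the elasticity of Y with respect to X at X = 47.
Elasticity = 3

Elasticity = (dY/dX) · (X/Y)

dY/dX = 90·X²
At X = 47: dY/dX = 198810, Y = 3114690

Elasticity = 198810 · (47 / 3114690) = 3

Interpretation: for a small percentage change in X, the percentage change in Y is approximately 3.00 times as large.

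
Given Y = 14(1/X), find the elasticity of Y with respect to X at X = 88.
Elasticity = -1

Elasticity = (dY/dX) · (X/Y)

dY/dX = -14/X²
At X = 88: dY/dX = -7/3872, Y = 7/44

Elasticity = (-7/3872) · (88 / (7/44)) = -1

Interpretation: for a small percentage change in X, the percentage change in Y is approximately -1.00 times as large.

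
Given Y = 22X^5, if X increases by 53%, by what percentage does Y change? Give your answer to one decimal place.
738.4%

For Y = 22X^5:
If X → X(1 + 0.53)
Then Y → Y · (1 + 0.53)^5
     ≈ Y · 8.3841

Percentage change = ((1 + 0.53)^5 − 1) × 100% ≈ 738.4%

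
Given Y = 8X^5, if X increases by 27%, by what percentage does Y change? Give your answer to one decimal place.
230.4%

For Y = 8X^5:
If X → X(1 + 0.27)
Then Y → Y · (1 + 0.27)^5
     ≈ Y · 3.3038

Percentage change = ((1 + 0.27)^5 − 1) × 100% ≈ 230.4%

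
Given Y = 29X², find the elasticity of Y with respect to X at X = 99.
Elasticity = 2

Elasticity = (dY/dX) · (X/Y)

dY/dX = 58·X
At X = 99: dY/dX = 5742, Y = 284229

Elasticity = 5742 · (99 / 284229) = 2

Interpretation: for a small percentage change in X, the percentage change in Y is approximately 2.00 times as large.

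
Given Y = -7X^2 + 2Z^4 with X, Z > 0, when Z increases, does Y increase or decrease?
Y increases

Taking the partial derivative:
∂Y/∂Z = 8Z^3

∂Y/∂Z = 8Z^3 > 0 (assuming positive values)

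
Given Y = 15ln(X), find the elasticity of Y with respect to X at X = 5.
Elasticity = 1/ln(5) ≈ 0.6213

Elasticity = (dY/dX) · (X/Y)

dY/dX = 15/X
At X = 5: dY/dX = 3, Y = 15·ln(5)

Elasticity = 3 · (5 / (15·ln(5))) = 1/ln(5) ≈ 0.6213

Interpretation: for a small percentage change in X, the percentage change in Y is approximately 0.62 times as large.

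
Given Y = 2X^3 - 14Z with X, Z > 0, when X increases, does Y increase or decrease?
Y increases

Taking the partial derivative:
∂Y/∂X = 6X^2

∂Y/∂X = 6X^2 > 0 (assuming positive values)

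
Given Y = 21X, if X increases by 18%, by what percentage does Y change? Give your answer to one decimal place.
18.0%

For Y = 21X:
If X → X(1 + 0.18)
Then Y → Y · (1 + 0.18)^1
     = Y · 1.1800

Percentage change = ((1 + 0.18)^1 − 1) × 100% = 18.0%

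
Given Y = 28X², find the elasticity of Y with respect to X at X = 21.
Elasticity = 2

Elasticity = (dY/dX) · (X/Y)

dY/dX = 56·X
At X = 21: dY/dX = 1176, Y = 12348

Elasticity = 1176 · (21 / 12348) = 2

Interpretation: for a small percentage change in X, the percentage change in Y is approximately 2.00 times as large.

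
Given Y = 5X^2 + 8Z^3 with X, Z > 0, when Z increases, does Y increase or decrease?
Y increases

Taking the partial derivative:
∂Y/∂Z = 24Z^2

∂Y/∂Z = 24Z^2 > 0 (assuming positive values)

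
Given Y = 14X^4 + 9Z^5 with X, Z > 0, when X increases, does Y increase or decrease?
Y increases

Taking the partial derivative:
∂Y/∂X = 56X^3

∂Y/∂X = 56X^3 > 0 (assuming positive values)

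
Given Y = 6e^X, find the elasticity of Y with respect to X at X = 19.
Elasticity = 19

Elasticity = (dY/dX) · (X/Y)

dY/dX = 6·e^X
At X = 19: dY/dX = 6·e^19, Y = 6·e^19

Elasticity = (6·e^19) · (19 / (6·e^19)) = 19

Interpretation: for a small percentage change in X, the percentage change in Y is approximately 19.00 times as large.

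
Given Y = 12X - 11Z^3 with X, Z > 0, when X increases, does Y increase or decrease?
Y increases

Taking the partial derivative:
∂Y/∂X = 12

∂Y/∂X = 12 > 0 (assuming positive values)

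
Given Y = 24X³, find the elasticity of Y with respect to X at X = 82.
Elasticity = 3

Elasticity = (dY/dX) · (X/Y)

dY/dX = 72·X²
At X = 82: dY/dX = 484128, Y = 13232832

Elasticity = 484128 · (82 / 13232832) = 3

Interpretation: for a small percentage change in X, the percentage change in Y is approximately 3.00 times as large.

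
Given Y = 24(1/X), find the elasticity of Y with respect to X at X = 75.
Elasticity = -1

Elasticity = (dY/dX) · (X/Y)

dY/dX = -24/X²
At X = 75: dY/dX = -8/1875, Y = 8/25

Elasticity = (-8/1875) · (75 / (8/25)) = -1

Interpretation: for a small percentage change in X, the percentage change in Y is approximately -1.00 times as large.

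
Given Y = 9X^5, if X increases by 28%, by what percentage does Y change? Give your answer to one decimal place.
243.6%

For Y = 9X^5:
If X → X(1 + 0.28)
Then Y → Y · (1 + 0.28)^5
     ≈ Y · 3.4360

Percentage change = ((1 + 0.28)^5 − 1) × 100% ≈ 243.6%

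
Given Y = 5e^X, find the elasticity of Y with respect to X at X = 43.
Elasticity = 43

Elasticity = (dY/dX) · (X/Y)

dY/dX = 5·e^X
At X = 43: dY/dX = 5·e^43, Y = 5·e^43

Elasticity = (5·e^43) · (43 / (5·e^43)) = 43

Interpretation: for a small percentage change in X, the percentage change in Y is approximately 43.00 times as large.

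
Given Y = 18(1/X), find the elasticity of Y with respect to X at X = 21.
Elasticity = -1

Elasticity = (dY/dX) · (X/Y)

dY/dX = -18/X²
At X = 21: dY/dX = -2/49, Y = 6/7

Elasticity = (-2/49) · (21 / (6/7)) = -1

Interpretation: for a small percentage change in X, the percentage change in Y is approximately -1.00 times as large.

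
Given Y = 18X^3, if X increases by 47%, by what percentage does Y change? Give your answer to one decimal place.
217.7%

For Y = 18X^3:
If X → X(1 + 0.47)
Then Y → Y · (1 + 0.47)^3
     ≈ Y · 3.1765

Percentage change = ((1 + 0.47)^3 − 1) × 100% ≈ 217.7%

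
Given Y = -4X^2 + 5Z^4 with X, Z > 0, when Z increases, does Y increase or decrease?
Y increases

Taking the partial derivative:
∂Y/∂Z = 20Z^3

∂Y/∂Z = 20Z^3 > 0 (assuming positive values)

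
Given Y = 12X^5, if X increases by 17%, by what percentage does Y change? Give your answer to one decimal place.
119.2%

For Y = 12X^5:
If X → X(1 + 0.17)
Then Y → Y · (1 + 0.17)^5
     ≈ Y · 2.1924

Percentage change = ((1 + 0.17)^5 − 1) × 100% ≈ 119.2%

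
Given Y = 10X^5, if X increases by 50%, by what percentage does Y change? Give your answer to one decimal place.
659.4%

For Y = 10X^5:
If X → X(1 + 0.5)
Then Y → Y · (1 + 0.5)^5
     ≈ Y · 7.5938

Percentage change = ((1 + 0.5)^5 − 1) × 100% ≈ 659.4%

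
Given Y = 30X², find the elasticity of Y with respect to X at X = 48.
Elasticity = 2

Elasticity = (dY/dX) · (X/Y)

dY/dX = 60·X
At X = 48: dY/dX = 2880, Y = 69120

Elasticity = 2880 · (48 / 69120) = 2

Interpretation: for a small percentage change in X, the percentage change in Y is approximately 2.00 times as large.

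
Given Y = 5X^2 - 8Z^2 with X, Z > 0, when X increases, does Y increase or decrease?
Y increases

Taking the partial derivative:
∂Y/∂X = 10X

∂Y/∂X = 10X > 0 (assuming positive values)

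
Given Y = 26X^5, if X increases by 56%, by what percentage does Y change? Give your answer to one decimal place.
823.9%

For Y = 26X^5:
If X → X(1 + 0.56)
Then Y → Y · (1 + 0.56)^5
     ≈ Y · 9.2390

Percentage change = ((1 + 0.56)^5 − 1) × 100% ≈ 823.9%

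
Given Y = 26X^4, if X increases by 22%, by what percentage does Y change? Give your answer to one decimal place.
121.5%

For Y = 26X^4:
If X → X(1 + 0.22)
Then Y → Y · (1 + 0.22)^4
     ≈ Y · 2.2153

Percentage change = ((1 + 0.22)^4 − 1) × 100% ≈ 121.5%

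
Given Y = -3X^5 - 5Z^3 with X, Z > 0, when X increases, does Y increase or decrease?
Y decreases

Taking the partial derivative:
∂Y/∂X = -15X^4

∂Y/∂X = -15X^4 < 0 (assuming positive values)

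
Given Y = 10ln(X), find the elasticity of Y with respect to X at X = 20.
Elasticity = 1/ln(20) ≈ 0.3338

Elasticity = (dY/dX) · (X/Y)

dY/dX = 10/X
At X = 20: dY/dX = 1/2, Y = 10·ln(20)

Elasticity = (1/2) · (20 / (10·ln(20))) = 1/ln(20) ≈ 0.3338

Interpretation: for a small percentage change in X, the percentage change in Y is approximately 0.33 times as large.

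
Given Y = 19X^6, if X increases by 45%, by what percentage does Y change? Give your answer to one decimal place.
829.4%

For Y = 19X^6:
If X → X(1 + 0.45)
Then Y → Y · (1 + 0.45)^6
     ≈ Y · 9.2941

Percentage change = ((1 + 0.45)^6 − 1) × 100% ≈ 829.4%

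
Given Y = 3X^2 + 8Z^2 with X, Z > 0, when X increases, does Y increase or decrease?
Y increases

Taking the partial derivative:
∂Y/∂X = 6X

∂Y/∂X = 6X > 0 (assuming positive values)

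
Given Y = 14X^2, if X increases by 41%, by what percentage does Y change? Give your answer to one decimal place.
98.8%

For Y = 14X^2:
If X → X(1 + 0.41)
Then Y → Y · (1 + 0.41)^2
     = Y · 1.9881

Percentage change = ((1 + 0.41)^2 − 1) × 100% ≈ 98.8%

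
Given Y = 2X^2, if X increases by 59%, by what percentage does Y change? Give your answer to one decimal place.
152.8%

For Y = 2X^2:
If X → X(1 + 0.59)
Then Y → Y · (1 + 0.59)^2
     = Y · 2.5281

Percentage change = ((1 + 0.59)^2 − 1) × 100% ≈ 152.8%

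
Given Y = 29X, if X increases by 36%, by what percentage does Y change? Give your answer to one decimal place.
36.0%

For Y = 29X:
If X → X(1 + 0.36)
Then Y → Y · (1 + 0.36)^1
     = Y · 1.3600

Percentage change = ((1 + 0.36)^1 − 1) × 100% = 36.0%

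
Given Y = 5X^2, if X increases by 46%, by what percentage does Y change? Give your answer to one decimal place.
113.2%

For Y = 5X^2:
If X → X(1 + 0.46)
Then Y → Y · (1 + 0.46)^2
     = Y · 2.1316

Percentage change = ((1 + 0.46)^2 − 1) × 100% ≈ 113.2%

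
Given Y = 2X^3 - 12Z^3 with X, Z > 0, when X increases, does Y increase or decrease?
Y increases

Taking the partial derivative:
∂Y/∂X = 6X^2

∂Y/∂X = 6X^2 > 0 (assuming positive values)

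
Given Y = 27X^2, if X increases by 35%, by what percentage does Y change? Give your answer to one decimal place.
82.3%

For Y = 27X^2:
If X → X(1 + 0.35)
Then Y → Y · (1 + 0.35)^2
     = Y · 1.8225

Percentage change = ((1 + 0.35)^2 − 1) × 100% ≈ 82.3%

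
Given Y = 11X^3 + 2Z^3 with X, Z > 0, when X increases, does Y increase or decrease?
Y increases

Taking the partial derivative:
∂Y/∂X = 33X^2

∂Y/∂X = 33X^2 > 0 (assuming positive values)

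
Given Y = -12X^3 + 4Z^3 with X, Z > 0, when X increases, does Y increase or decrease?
Y decreases

Taking the partial derivative:
∂Y/∂X = -36X^2

∂Y/∂X = -36X^2 < 0 (assuming positive values)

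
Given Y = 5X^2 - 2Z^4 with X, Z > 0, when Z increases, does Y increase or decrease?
Y decreases

Taking the partial derivative:
∂Y/∂Z = -8Z^3

∂Y/∂Z = -8Z^3 < 0 (assuming positive values)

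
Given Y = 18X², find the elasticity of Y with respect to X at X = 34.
Elasticity = 2

Elasticity = (dY/dX) · (X/Y)

dY/dX = 36·X
At X = 34: dY/dX = 1224, Y = 20808

Elasticity = 1224 · (34 / 20808) = 2

Interpretation: for a small percentage change in X, the percentage change in Y is approximately 2.00 times as large.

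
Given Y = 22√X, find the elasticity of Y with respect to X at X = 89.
Elasticity = 1/2

Elasticity = (dY/dX) · (X/Y)

dY/dX = 11/√X
At X = 89: dY/dX = 11·√89/89, Y = 22·√89

Elasticity = (11·√89/89) · (89 / (22·√89)) = 1/2

Interpretation: for a small percentage change in X, the percentage change in Y is approximately 0.50 times as large.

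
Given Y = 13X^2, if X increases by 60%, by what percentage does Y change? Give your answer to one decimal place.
156.0%

For Y = 13X^2:
If X → X(1 + 0.6)
Then Y → Y · (1 + 0.6)^2
     = Y · 2.5600

Percentage change = ((1 + 0.6)^2 − 1) × 100% = 156.0%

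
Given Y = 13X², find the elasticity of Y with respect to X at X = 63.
Elasticity = 2

Elasticity = (dY/dX) · (X/Y)

dY/dX = 26·X
At X = 63: dY/dX = 1638, Y = 51597

Elasticity = 1638 · (63 / 51597) = 2

Interpretation: for a small percentage change in X, the percentage change in Y is approximately 2.00 times as large.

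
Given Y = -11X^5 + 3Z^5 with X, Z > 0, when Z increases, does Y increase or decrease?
Y increases

Taking the partial derivative:
∂Y/∂Z = 15Z^4

∂Y/∂Z = 15Z^4 > 0 (assuming positive values)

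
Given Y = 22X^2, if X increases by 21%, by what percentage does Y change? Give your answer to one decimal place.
46.4%

For Y = 22X^2:
If X → X(1 + 0.21)
Then Y → Y · (1 + 0.21)^2
     = Y · 1.4641

Percentage change = ((1 + 0.21)^2 − 1) × 100% ≈ 46.4%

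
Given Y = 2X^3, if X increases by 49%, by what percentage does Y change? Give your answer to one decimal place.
230.8%

For Y = 2X^3:
If X → X(1 + 0.49)
Then Y → Y · (1 + 0.49)^3
     ≈ Y · 3.3079

Percentage change = ((1 + 0.49)^3 − 1) × 100% ≈ 230.8%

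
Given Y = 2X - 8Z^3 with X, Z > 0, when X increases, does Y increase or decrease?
Y increases

Taking the partial derivative:
∂Y/∂X = 2

∂Y/∂X = 2 > 0 (assuming positive values)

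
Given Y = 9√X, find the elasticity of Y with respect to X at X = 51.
Elasticity = 1/2

Elasticity = (dY/dX) · (X/Y)

dY/dX = 9/(2·√X)
At X = 51: dY/dX = 3·√51/34, Y = 9·√51

Elasticity = (3·√51/34) · (51 / (9·√51)) = 1/2

Interpretation: for a small percentage change in X, the percentage change in Y is approximately 0.50 times as large.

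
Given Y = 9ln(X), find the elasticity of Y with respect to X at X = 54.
Elasticity = 1/ln(54) ≈ 0.2507

Elasticity = (dY/dX) · (X/Y)

dY/dX = 9/X
At X = 54: dY/dX = 1/6, Y = 9·ln(54)

Elasticity = (1/6) · (54 / (9·ln(54))) = 1/ln(54) ≈ 0.2507

Interpretation: for a small percentage change in X, the percentage change in Y is approximately 0.25 times as large.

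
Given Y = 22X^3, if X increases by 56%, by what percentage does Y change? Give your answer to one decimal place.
279.6%

For Y = 22X^3:
If X → X(1 + 0.56)
Then Y → Y · (1 + 0.56)^3
     ≈ Y · 3.7964

Percentage change = ((1 + 0.56)^3 − 1) × 100% ≈ 279.6%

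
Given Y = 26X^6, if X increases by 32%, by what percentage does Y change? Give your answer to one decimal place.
429.0%

For Y = 26X^6:
If X → X(1 + 0.32)
Then Y → Y · (1 + 0.32)^6
     ≈ Y · 5.2899

Percentage change = ((1 + 0.32)^6 − 1) × 100% ≈ 429.0%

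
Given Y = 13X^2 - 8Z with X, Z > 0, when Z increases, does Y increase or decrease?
Y decreases

Taking the partial derivative:
∂Y/∂Z = -8

∂Y/∂Z = -8 < 0 (assuming positive values)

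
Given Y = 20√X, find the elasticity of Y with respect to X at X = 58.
Elasticity = 1/2

Elasticity = (dY/dX) · (X/Y)

dY/dX = 10/√X
At X = 58: dY/dX = 5·√58/29, Y = 20·√58

Elasticity = (5·√58/29) · (58 / (20·√58)) = 1/2

Interpretation: for a small percentage change in X, the percentage change in Y is approximately 0.50 times as large.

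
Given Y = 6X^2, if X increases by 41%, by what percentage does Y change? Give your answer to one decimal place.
98.8%

For Y = 6X^2:
If X → X(1 + 0.41)
Then Y → Y · (1 + 0.41)^2
     = Y · 1.9881

Percentage change = ((1 + 0.41)^2 − 1) × 100% ≈ 98.8%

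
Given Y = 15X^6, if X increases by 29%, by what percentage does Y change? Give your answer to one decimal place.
360.8%

For Y = 15X^6:
If X → X(1 + 0.29)
Then Y → Y · (1 + 0.29)^6
     ≈ Y · 4.6083

Percentage change = ((1 + 0.29)^6 − 1) × 100% ≈ 360.8%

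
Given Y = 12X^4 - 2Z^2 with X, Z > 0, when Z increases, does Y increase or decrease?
Y decreases

Taking the partial derivative:
∂Y/∂Z = -4Z

∂Y/∂Z = -4Z < 0 (assuming positive values)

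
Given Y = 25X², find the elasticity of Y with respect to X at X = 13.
Elasticity = 2

Elasticity = (dY/dX) · (X/Y)

dY/dX = 50·X
At X = 13: dY/dX = 650, Y = 4225

Elasticity = 650 · (13 / 4225) = 2

Interpretation: for a small percentage change in X, the percentage change in Y is approximately 2.00 times as large.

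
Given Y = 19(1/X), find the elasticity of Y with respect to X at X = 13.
Elasticity = -1

Elasticity = (dY/dX) · (X/Y)

dY/dX = -19/X²
At X = 13: dY/dX = -19/169, Y = 19/13

Elasticity = (-19/169) · (13 / (19/13)) = -1

Interpretation: for a small percentage change in X, the percentage change in Y is approximately -1.00 times as large.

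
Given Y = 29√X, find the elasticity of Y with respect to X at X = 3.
Elasticity = 1/2

Elasticity = (dY/dX) · (X/Y)

dY/dX = 29/(2·√X)
At X = 3: dY/dX = 29·√3/6, Y = 29·√3

Elasticity = (29·√3/6) · (3 / (29·√3)) = 1/2

Interpretation: for a small percentage change in X, the percentage change in Y is approximately 0.50 times as large.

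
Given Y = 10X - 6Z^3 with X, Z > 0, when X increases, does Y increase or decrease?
Y increases

Taking the partial derivative:
∂Y/∂X = 10

∂Y/∂X = 10 > 0 (assuming positive values)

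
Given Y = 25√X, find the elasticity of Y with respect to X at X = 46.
Elasticity = 1/2

Elasticity = (dY/dX) · (X/Y)

dY/dX = 25/(2·√X)
At X = 46: dY/dX = 25·√46/92, Y = 25·√46

Elasticity = (25·√46/92) · (46 / (25·√46)) = 1/2

Interpretation: for a small percentage change in X, the percentage change in Y is approximately 0.50 times as large.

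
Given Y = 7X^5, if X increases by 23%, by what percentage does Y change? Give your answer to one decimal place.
181.5%

For Y = 7X^5:
If X → X(1 + 0.23)
Then Y → Y · (1 + 0.23)^5
     ≈ Y · 2.8153

Percentage change = ((1 + 0.23)^5 − 1) × 100% ≈ 181.5%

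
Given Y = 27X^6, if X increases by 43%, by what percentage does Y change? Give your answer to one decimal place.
755.1%

For Y = 27X^6:
If X → X(1 + 0.43)
Then Y → Y · (1 + 0.43)^6
     ≈ Y · 8.5510

Percentage change = ((1 + 0.43)^6 − 1) × 100% ≈ 755.1%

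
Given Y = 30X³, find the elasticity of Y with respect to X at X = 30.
Elasticity = 3

Elasticity = (dY/dX) · (X/Y)

dY/dX = 90·X²
At X = 30: dY/dX = 81000, Y = 810000

Elasticity = 81000 · (30 / 810000) = 3

Interpretation: for a small percentage change in X, the percentage change in Y is approximately 3.00 times as large.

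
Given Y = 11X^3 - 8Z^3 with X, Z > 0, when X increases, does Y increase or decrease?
Y increases

Taking the partial derivative:
∂Y/∂X = 33X^2

∂Y/∂X = 33X^2 > 0 (assuming positive values)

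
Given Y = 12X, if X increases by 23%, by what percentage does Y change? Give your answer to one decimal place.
23.0%

For Y = 12X:
If X → X(1 + 0.23)
Then Y → Y · (1 + 0.23)^1
     = Y · 1.2300

Percentage change = ((1 + 0.23)^1 − 1) × 100% = 23.0%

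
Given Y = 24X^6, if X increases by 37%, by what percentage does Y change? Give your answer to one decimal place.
561.2%

For Y = 24X^6:
If X → X(1 + 0.37)
Then Y → Y · (1 + 0.37)^6
     ≈ Y · 6.6119

Percentage change = ((1 + 0.37)^6 − 1) × 100% ≈ 561.2%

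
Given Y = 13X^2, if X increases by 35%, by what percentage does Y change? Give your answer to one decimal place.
82.3%

For Y = 13X^2:
If X → X(1 + 0.35)
Then Y → Y · (1 + 0.35)^2
     = Y · 1.8225

Percentage change = ((1 + 0.35)^2 − 1) × 100% ≈ 82.3%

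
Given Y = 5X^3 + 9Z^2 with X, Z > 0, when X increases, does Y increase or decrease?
Y increases

Taking the partial derivative:
∂Y/∂X = 15X^2

∂Y/∂X = 15X^2 > 0 (assuming positive values)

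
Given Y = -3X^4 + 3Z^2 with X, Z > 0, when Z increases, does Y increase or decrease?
Y increases

Taking the partial derivative:
∂Y/∂Z = 6Z

∂Y/∂Z = 6Z > 0 (assuming positive values)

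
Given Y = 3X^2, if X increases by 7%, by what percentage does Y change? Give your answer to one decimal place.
14.5%

For Y = 3X^2:
If X → X(1 + 0.07)
Then Y → Y · (1 + 0.07)^2
     = Y · 1.1449

Percentage change = ((1 + 0.07)^2 − 1) × 100% ≈ 14.5%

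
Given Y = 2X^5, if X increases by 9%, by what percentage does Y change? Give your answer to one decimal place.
53.9%

For Y = 2X^5:
If X → X(1 + 0.09)
Then Y → Y · (1 + 0.09)^5
     ≈ Y · 1.5386

Percentage change = ((1 + 0.09)^5 − 1) × 100% ≈ 53.9%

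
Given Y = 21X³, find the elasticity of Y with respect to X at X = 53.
Elasticity = 3

Elasticity = (dY/dX) · (X/Y)

dY/dX = 63·X²
At X = 53: dY/dX = 176967, Y = 3126417

Elasticity = 176967 · (53 / 3126417) = 3

Interpretation: for a small percentage change in X, the percentage change in Y is approximately 3.00 times as large.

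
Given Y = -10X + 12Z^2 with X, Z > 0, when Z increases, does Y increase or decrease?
Y increases

Taking the partial derivative:
∂Y/∂Z = 24Z

∂Y/∂Z = 24Z > 0 (assuming positive values)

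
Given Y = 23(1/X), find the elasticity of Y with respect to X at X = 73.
Elasticity = -1

Elasticity = (dY/dX) · (X/Y)

dY/dX = -23/X²
At X = 73: dY/dX = -23/5329, Y = 23/73

Elasticity = (-23/5329) · (73 / (23/73)) = -1

Interpretation: for a small percentage change in X, the percentage change in Y is approximately -1.00 times as large.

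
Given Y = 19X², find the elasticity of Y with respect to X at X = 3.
Elasticity = 2

Elasticity = (dY/dX) · (X/Y)

dY/dX = 38·X
At X = 3: dY/dX = 114, Y = 171

Elasticity = 114 · (3 / 171) = 2

Interpretation: for a small percentage change in X, the percentage change in Y is approximately 2.00 times as large.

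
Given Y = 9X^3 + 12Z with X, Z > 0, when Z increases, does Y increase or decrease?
Y increases

Taking the partial derivative:
∂Y/∂Z = 12

∂Y/∂Z = 12 > 0 (assuming positive values)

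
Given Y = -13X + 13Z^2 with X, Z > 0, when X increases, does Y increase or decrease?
Y decreases

Taking the partial derivative:
∂Y/∂X = -13

∂Y/∂X = -13 < 0 (assuming positive values)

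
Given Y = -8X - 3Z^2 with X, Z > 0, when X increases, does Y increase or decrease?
Y decreases

Taking the partial derivative:
∂Y/∂X = -8

∂Y/∂X = -8 < 0 (assuming positive values)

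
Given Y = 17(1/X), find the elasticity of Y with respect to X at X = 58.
Elasticity = -1

Elasticity = (dY/dX) · (X/Y)

dY/dX = -17/X²
At X = 58: dY/dX = -17/3364, Y = 17/58

Elasticity = (-17/3364) · (58 / (17/58)) = -1

Interpretation: for a small percentage change in X, the percentage change in Y is approximately -1.00 times as large.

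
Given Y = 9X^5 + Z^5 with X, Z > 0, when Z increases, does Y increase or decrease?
Y increases

Taking the partial derivative:
∂Y/∂Z = 5Z^4

∂Y/∂Z = 5Z^4 > 0 (assuming positive values)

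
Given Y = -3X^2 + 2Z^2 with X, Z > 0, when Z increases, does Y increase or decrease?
Y increases

Taking the partial derivative:
∂Y/∂Z = 4Z

∂Y/∂Z = 4Z > 0 (assuming positive values)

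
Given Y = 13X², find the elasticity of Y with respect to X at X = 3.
Elasticity = 2

Elasticity = (dY/dX) · (X/Y)

dY/dX = 26·X
At X = 3: dY/dX = 78, Y = 117

Elasticity = 78 · (3 / 117) = 2

Interpretation: for a small percentage change in X, the percentage change in Y is approximately 2.00 times as large.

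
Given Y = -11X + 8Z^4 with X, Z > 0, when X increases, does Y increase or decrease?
Y decreases

Taking the partial derivative:
∂Y/∂X = -11

∂Y/∂X = -11 < 0 (assuming positive values)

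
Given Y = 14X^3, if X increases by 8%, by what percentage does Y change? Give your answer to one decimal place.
26.0%

For Y = 14X^3:
If X → X(1 + 0.08)
Then Y → Y · (1 + 0.08)^3
     ≈ Y · 1.2597

Percentage change = ((1 + 0.08)^3 − 1) × 100% ≈ 26.0%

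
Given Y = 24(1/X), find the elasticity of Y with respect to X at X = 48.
Elasticity = -1

Elasticity = (dY/dX) · (X/Y)

dY/dX = -24/X²
At X = 48: dY/dX = -1/96, Y = 1/2

Elasticity = (-1/96) · (48 / (1/2)) = -1

Interpretation: for a small percentage change in X, the percentage change in Y is approximately -1.00 times as large.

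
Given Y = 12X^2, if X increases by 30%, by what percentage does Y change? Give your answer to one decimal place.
69.0%

For Y = 12X^2:
If X → X(1 + 0.3)
Then Y → Y · (1 + 0.3)^2
     = Y · 1.6900

Percentage change = ((1 + 0.3)^2 − 1) × 100% = 69.0%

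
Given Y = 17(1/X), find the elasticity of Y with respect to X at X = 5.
Elasticity = -1

Elasticity = (dY/dX) · (X/Y)

dY/dX = -17/X²
At X = 5: dY/dX = -17/25, Y = 17/5

Elasticity = (-17/25) · (5 / (17/5)) = -1

Interpretation: for a small percentage change in X, the percentage change in Y is approximately -1.00 times as large.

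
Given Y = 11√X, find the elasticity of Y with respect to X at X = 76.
Elasticity = 1/2

Elasticity = (dY/dX) · (X/Y)

dY/dX = 11/(2·√X)
At X = 76: dY/dX = 11·√19/76, Y = 22·√19

Elasticity = (11·√19/76) · (76 / (22·√19)) = 1/2

Interpretation: for a small percentage change in X, the percentage change in Y is approximately 0.50 times as large.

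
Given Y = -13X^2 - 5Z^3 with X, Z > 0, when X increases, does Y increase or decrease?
Y decreases

Taking the partial derivative:
∂Y/∂X = -26X

∂Y/∂X = -26X < 0 (assuming positive values)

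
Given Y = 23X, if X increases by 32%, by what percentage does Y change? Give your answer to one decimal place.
32.0%

For Y = 23X:
If X → X(1 + 0.32)
Then Y → Y · (1 + 0.32)^1
     = Y · 1.3200

Percentage change = ((1 + 0.32)^1 − 1) × 100% = 32.0%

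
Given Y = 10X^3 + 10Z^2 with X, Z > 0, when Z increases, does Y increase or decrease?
Y increases

Taking the partial derivative:
∂Y/∂Z = 20Z

∂Y/∂Z = 20Z > 0 (assuming positive values)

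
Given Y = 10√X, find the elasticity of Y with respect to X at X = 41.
Elasticity = 1/2

Elasticity = (dY/dX) · (X/Y)

dY/dX = 5/√X
At X = 41: dY/dX = 5·√41/41, Y = 10·√41

Elasticity = (5·√41/41) · (41 / (10·√41)) = 1/2

Interpretation: for a small percentage change in X, the percentage change in Y is approximately 0.50 times as large.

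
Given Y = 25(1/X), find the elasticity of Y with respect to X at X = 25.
Elasticity = -1

Elasticity = (dY/dX) · (X/Y)

dY/dX = -25/X²
At X = 25: dY/dX = -1/25, Y = 1

Elasticity = (-1/25) · (25 / 1) = -1

Interpretation: for a small percentage change in X, the percentage change in Y is approximately -1.00 times as large.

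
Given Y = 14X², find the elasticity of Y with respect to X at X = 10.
Elasticity = 2

Elasticity = (dY/dX) · (X/Y)

dY/dX = 28·X
At X = 10: dY/dX = 280, Y = 1400

Elasticity = 280 · (10 / 1400) = 2

Interpretation: for a small percentage change in X, the percentage change in Y is approximately 2.00 times as large.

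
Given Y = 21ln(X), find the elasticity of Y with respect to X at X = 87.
Elasticity = 1/ln(87) ≈ 0.2239

Elasticity = (dY/dX) · (X/Y)

dY/dX = 21/X
At X = 87: dY/dX = 7/29, Y = 21·ln(87)

Elasticity = (7/29) · (87 / (21·ln(87))) = 1/ln(87) ≈ 0.2239

Interpretation: for a small percentage change in X, the percentage change in Y is approximately 0.22 times as large.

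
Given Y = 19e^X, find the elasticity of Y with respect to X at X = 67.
Elasticity = 67

Elasticity = (dY/dX) · (X/Y)

dY/dX = 19·e^X
At X = 67: dY/dX = 19·e^67, Y = 19·e^67

Elasticity = (19·e^67) · (67 / (19·e^67)) = 67

Interpretation: for a small percentage change in X, the percentage change in Y is approximately 67.00 times as large.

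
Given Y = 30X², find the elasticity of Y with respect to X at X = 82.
Elasticity = 2

Elasticity = (dY/dX) · (X/Y)

dY/dX = 60·X
At X = 82: dY/dX = 4920, Y = 201720

Elasticity = 4920 · (82 / 201720) = 2

Interpretation: for a small percentage change in X, the percentage change in Y is approximately 2.00 times as large.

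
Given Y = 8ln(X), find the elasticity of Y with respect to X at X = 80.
Elasticity = 1/ln(80) ≈ 0.2282

Elasticity = (dY/dX) · (X/Y)

dY/dX = 8/X
At X = 80: dY/dX = 1/10, Y = 8·ln(80)

Elasticity = (1/10) · (80 / (8·ln(80))) = 1/ln(80) ≈ 0.2282

Interpretation: for a small percentage change in X, the percentage change in Y is approximately 0.23 times as large.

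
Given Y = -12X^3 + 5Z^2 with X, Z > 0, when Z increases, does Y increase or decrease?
Y increases

Taking the partial derivative:
∂Y/∂Z = 10Z

∂Y/∂Z = 10Z > 0 (assuming positive values)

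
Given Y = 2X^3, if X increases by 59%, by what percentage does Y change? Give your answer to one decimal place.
302.0%

For Y = 2X^3:
If X → X(1 + 0.59)
Then Y → Y · (1 + 0.59)^3
     ≈ Y · 4.0197

Percentage change = ((1 + 0.59)^3 − 1) × 100% ≈ 302.0%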